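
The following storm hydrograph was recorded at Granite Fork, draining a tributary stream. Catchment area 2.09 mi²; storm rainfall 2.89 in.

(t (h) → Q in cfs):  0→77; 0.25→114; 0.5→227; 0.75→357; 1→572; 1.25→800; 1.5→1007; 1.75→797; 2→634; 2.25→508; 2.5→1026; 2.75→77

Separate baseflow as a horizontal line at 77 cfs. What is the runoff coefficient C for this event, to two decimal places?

C ≈ 0.34

ΣQ_DR = 5272 cfs; V = ΣQ_DR·Δt = 4.745 × 10^6 ft³.
Runoff depth d = V / A = 0.9772 in.
C = d / P = 0.9772 / 2.89 = 0.34.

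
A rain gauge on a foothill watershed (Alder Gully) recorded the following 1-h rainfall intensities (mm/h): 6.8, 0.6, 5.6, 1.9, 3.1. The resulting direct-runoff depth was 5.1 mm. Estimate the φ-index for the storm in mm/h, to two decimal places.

φ ≈ 3.65 mm/h

Only the 2 blocks with intensity above φ contribute runoff: 6.8, 5.6 mm/h.
Σ(I−φ)·Δt = d  ⇒  (6.8+5.6 − 2φ)·1 = 5.1
φ = (12.40 − 5.1/1) / 2 = 3.65 mm/h.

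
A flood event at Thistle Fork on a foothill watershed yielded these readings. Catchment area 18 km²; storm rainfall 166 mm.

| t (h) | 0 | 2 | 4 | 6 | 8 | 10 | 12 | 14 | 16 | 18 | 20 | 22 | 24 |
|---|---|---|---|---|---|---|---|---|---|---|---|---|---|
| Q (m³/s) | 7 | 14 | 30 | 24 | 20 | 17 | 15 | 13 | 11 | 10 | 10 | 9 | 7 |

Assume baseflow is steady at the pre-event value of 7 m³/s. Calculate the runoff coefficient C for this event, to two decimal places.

C ≈ 0.23

ΣQ_DR = 96.00 m³/s; V = ΣQ_DR·Δt = 6.912 × 10^5 m³.
Runoff depth d = V / A = 38.40 mm.
C = d / P = 38.40 / 166 = 0.23.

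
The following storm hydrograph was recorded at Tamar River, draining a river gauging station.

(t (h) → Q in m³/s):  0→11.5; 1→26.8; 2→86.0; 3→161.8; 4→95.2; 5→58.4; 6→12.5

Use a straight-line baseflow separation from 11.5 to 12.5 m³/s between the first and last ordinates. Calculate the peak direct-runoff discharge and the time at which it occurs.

Q_p = 149.80 m³/s at t = 3 h

Subtracting baseflow gives direct-runoff ordinates: 0.00, 15.13, 74.17, 149.80, 83.03, 46.07, 0.00 m³/s.
The maximum is 149.80 m³/s, occurring at the reading for t = 3 h.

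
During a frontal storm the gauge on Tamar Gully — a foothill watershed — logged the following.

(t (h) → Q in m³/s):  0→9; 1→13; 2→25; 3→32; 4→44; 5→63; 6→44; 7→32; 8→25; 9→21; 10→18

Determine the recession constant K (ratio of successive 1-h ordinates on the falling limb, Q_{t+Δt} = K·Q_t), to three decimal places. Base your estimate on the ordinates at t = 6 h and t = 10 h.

Using the recession-limb readings at t = 6 h and t = 10 h: Q falls from 44 to 18 m³/s over 4 intervals.
K = (Q₂/Q₁)^(1/4) = (18/44)^(1/4) = 0.800.

K ≈ 0.800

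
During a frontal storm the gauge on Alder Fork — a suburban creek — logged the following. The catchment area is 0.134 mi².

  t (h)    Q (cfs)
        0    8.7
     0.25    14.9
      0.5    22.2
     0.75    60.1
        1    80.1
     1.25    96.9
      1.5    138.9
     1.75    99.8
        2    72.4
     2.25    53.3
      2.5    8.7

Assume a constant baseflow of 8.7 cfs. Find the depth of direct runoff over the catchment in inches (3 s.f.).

d ≈ 1.62 in

Direct runoff: 0.0, 6.2, 13.5, 51.4, 71.4, 88.2, 130.2, 91.1, 63.7, 44.6, 0.0 cfs; ΣQ_DR = 560.3 cfs.
V = ΣQ_DR · Δt = 560.3 × 900 s = 5.043 × 10^5 ft³.
Over A = 0.134 mi², depth = V / A = 1.62 in.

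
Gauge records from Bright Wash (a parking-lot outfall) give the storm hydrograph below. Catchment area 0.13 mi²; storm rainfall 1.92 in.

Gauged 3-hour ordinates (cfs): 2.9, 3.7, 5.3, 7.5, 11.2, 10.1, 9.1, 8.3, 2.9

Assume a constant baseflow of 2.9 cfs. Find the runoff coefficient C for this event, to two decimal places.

C ≈ 0.65

ΣQ_DR = 34.90 cfs; V = ΣQ_DR·Δt = 3.769 × 10^5 ft³.
Runoff depth d = V / A = 1.248 in.
C = d / P = 1.248 / 1.92 = 0.65.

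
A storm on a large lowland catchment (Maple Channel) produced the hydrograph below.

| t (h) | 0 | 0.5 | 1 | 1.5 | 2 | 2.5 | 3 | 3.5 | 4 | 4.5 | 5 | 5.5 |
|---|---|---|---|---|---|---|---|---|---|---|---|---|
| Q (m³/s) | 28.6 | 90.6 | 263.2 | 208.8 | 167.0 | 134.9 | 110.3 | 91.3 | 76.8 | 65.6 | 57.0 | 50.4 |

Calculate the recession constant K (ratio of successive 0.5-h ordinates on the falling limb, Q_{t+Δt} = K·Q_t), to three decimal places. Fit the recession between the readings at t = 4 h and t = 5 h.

Using the recession-limb readings at t = 4 h and t = 5 h: Q falls from 76.8 to 57.0 m³/s over 2 intervals.
K = (Q₂/Q₁)^(1/2) = (57.0/76.8)^(1/2) = 0.862.

K ≈ 0.862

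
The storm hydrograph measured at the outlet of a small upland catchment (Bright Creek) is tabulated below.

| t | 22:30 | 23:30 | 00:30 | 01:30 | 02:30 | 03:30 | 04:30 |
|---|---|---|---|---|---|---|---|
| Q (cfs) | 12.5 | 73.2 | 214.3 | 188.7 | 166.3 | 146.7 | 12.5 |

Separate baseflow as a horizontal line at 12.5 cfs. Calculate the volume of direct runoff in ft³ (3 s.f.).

V ≈ 2.62 × 10^6 ft³

Direct-runoff ordinates (Q − Q_b): 0.0, 60.7, 201.8, 176.2, 153.8, 134.2, 0.0 cfs.
ΣQ_DR = 726.7 cfs.
With Δt = 1 h = 3600 s, V = ΣQ_DR · Δt = 726.7 × 3600 = 2.62 × 10^6 ft³.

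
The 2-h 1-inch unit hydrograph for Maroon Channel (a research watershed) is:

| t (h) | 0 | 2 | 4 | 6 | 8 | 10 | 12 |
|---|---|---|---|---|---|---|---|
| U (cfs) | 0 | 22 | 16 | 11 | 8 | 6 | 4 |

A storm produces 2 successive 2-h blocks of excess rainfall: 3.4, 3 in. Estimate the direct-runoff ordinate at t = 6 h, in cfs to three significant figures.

Q ≈ 85.4 cfs

By discrete convolution, Q_j = Σ (P_i / 1 in) · U_{j−i}.
At t = 6 h (j=3): Q = (3.4/1)·11 + (3/1)·16 = 85.4 cfs.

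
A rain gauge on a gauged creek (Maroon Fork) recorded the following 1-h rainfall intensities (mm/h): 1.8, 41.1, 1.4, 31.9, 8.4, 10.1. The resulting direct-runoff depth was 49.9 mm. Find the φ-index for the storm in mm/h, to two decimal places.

Only the 2 blocks with intensity above φ contribute runoff: 41.1, 31.9 mm/h.
Σ(I−φ)·Δt = d  ⇒  (41.1+31.9 − 2φ)·1 = 49.9
φ = (73.00 − 49.9/1) / 2 = 11.55 mm/h.

φ ≈ 11.55 mm/h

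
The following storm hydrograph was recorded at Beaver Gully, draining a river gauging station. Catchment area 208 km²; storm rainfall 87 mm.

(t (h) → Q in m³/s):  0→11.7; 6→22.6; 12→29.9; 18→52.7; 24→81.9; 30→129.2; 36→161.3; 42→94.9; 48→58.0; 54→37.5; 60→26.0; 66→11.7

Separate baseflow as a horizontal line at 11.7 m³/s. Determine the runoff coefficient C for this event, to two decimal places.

C ≈ 0.69

ΣQ_DR = 577.0 m³/s; V = ΣQ_DR·Δt = 1.246 × 10^7 m³.
Runoff depth d = V / A = 59.92 mm.
C = d / P = 59.92 / 87 = 0.69.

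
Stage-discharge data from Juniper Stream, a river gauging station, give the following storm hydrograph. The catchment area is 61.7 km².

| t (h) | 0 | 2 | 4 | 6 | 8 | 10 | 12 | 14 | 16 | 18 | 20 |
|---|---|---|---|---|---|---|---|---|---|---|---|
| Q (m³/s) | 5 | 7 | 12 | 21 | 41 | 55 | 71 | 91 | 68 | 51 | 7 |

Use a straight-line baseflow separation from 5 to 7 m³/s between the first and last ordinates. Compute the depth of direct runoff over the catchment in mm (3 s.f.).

d ≈ 42.4 mm

Direct runoff: 0.00, 1.80, 6.60, 15.40, 35.20, 49.00, 64.80, 84.60, 61.40, 44.20, 0.00 m³/s; ΣQ_DR = 363.0 m³/s.
V = ΣQ_DR · Δt = 363.0 × 7200 s = 2.614 × 10^6 m³.
Over A = 61.7 km², depth = V / A = 42.4 mm.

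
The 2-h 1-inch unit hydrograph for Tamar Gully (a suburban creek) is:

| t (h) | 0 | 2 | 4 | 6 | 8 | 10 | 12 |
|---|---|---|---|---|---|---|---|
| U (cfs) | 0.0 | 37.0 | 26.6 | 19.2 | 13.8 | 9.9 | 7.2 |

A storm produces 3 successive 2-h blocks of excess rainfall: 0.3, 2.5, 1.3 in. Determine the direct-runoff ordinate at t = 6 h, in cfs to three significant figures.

Q ≈ 120 cfs

By discrete convolution, Q_j = Σ (P_i / 1 in) · U_{j−i}.
At t = 6 h (j=3): Q = (0.3/1)·19.2 + (2.5/1)·26.6 + (1.3/1)·37.0 = 120 cfs.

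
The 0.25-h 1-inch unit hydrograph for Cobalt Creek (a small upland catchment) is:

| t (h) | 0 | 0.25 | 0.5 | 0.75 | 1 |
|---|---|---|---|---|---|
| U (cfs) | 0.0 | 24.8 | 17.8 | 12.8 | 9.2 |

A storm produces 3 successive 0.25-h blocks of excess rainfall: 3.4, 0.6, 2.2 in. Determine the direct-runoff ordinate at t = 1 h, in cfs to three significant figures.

By discrete convolution, Q_j = Σ (P_i / 1 in) · U_{j−i}.
At t = 1 h (j=4): Q = (3.4/1)·9.2 + (0.6/1)·12.8 + (2.2/1)·17.8 = 78.1 cfs.

Q ≈ 78.1 cfs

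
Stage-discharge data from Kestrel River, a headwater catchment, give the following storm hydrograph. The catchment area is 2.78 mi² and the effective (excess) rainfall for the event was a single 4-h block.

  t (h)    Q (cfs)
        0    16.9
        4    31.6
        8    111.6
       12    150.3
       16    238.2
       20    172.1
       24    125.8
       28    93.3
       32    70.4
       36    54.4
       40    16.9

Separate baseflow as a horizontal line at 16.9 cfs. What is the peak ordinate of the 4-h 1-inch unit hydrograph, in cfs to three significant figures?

U_p ≈ 111 cfs

Direct runoff: 0.0, 14.7, 94.7, 133.4, 221.3, 155.2, 108.9, 76.4, 53.5, 37.5, 0.0 cfs; ΣQ_DR = 895.6 cfs, peak = 221.3 cfs.
Runoff depth d = ΣQ_DR·Δt / A = 895.6 × 14400 / (2.78 mi²) = 1.997 in.
The 1-inch UH is the DRH scaled by (1 in)/d, so U_p = 221.3 × 1/1.997 = 111 cfs.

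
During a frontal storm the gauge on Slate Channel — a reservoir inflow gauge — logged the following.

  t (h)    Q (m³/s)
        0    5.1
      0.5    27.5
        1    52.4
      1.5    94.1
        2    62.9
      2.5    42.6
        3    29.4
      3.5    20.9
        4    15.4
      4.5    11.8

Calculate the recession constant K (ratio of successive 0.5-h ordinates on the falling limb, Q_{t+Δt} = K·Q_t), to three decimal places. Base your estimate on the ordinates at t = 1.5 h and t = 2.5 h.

Using the recession-limb readings at t = 1.5 h and t = 2.5 h: Q falls from 94.1 to 42.6 m³/s over 2 intervals.
K = (Q₂/Q₁)^(1/2) = (42.6/94.1)^(1/2) = 0.673.

K ≈ 0.673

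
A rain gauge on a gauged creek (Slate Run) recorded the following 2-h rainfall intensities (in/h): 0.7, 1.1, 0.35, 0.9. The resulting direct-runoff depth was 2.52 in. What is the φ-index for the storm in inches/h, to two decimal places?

φ ≈ 0.48 in/h

Only the 3 blocks with intensity above φ contribute runoff: 0.7, 1.1, 0.9 in/h.
Σ(I−φ)·Δt = d  ⇒  (0.7+1.1+0.9 − 3φ)·2 = 2.52
φ = (2.700 − 2.52/2) / 3 = 0.48 in/h.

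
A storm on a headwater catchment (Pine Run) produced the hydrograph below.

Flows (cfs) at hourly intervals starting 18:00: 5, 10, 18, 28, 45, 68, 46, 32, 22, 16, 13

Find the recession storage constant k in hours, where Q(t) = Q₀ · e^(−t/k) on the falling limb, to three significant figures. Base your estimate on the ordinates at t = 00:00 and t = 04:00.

k ≈ 3.17 h

On the falling limb, Q drops from 46 to 13 cfs between t = 00:00 and t = 04:00 (Δt = 4 h).
k = −Δt / ln(Q₂/Q₁) = −4 / ln(13/46) = 3.17 h.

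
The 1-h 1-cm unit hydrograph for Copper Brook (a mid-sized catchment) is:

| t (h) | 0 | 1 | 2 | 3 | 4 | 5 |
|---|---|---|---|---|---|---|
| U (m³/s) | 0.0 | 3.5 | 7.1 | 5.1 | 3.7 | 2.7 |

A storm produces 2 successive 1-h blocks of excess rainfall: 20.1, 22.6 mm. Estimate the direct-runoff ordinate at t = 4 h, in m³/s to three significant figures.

By discrete convolution, Q_j = Σ (P_i / 10 mm) · U_{j−i}.
At t = 4 h (j=4): Q = (20.1/10)·3.7 + (22.6/10)·5.1 = 19.0 m³/s.

Q ≈ 19.0 m³/s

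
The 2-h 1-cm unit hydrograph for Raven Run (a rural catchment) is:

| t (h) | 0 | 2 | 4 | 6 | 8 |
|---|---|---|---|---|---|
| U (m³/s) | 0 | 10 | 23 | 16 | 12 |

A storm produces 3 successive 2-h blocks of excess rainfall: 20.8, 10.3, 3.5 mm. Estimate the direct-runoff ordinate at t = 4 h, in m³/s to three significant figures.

By discrete convolution, Q_j = Σ (P_i / 10 mm) · U_{j−i}.
At t = 4 h (j=2): Q = (20.8/10)·23 + (10.3/10)·10 + (3.5/10)·0 = 58.1 m³/s.

Q ≈ 58.1 m³/s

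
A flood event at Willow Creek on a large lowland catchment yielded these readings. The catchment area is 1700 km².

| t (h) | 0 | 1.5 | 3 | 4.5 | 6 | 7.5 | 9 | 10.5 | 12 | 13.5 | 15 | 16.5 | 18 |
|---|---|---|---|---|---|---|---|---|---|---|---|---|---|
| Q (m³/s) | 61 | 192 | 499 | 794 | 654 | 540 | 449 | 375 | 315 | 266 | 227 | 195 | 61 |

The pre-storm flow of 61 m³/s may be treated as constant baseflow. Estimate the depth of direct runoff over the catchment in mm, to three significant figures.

Direct runoff: 0.0, 131.0, 438.0, 733.0, 593.0, 479.0, 388.0, 314.0, 254.0, 205.0, 166.0, 134.0, 0.0 m³/s; ΣQ_DR = 3835 m³/s.
V = ΣQ_DR · Δt = 3835 × 5400 s = 2.071 × 10^7 m³.
Over A = 1700 km², depth = V / A = 12.2 mm.

d ≈ 12.2 mm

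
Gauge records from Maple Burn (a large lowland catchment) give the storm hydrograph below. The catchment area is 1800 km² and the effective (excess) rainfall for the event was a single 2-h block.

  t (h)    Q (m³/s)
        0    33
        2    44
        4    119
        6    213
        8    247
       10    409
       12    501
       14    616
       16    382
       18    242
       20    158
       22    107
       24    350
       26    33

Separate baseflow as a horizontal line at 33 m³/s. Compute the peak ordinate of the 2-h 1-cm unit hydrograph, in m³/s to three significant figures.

U_p ≈ 487 m³/s

Direct runoff: 0.0, 11.0, 86.0, 180.0, 214.0, 376.0, 468.0, 583.0, 349.0, 209.0, 125.0, 74.0, 317.0, 0.0 m³/s; ΣQ_DR = 2992 m³/s, peak = 583.0 m³/s.
Runoff depth d = ΣQ_DR·Δt / A = 2992 × 7200 / (1800 km²) = 11.97 mm.
The 1-cm UH is the DRH scaled by (10 mm)/d, so U_p = 583.0 × 10/11.97 = 487 m³/s.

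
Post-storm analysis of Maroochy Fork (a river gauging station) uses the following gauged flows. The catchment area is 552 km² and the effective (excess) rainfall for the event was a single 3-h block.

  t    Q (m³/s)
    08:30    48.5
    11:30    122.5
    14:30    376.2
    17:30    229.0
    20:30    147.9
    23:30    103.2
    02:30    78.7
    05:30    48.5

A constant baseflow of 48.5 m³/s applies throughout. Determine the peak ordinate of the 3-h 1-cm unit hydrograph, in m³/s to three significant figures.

Direct runoff: 0.0, 74.0, 327.7, 180.5, 99.4, 54.7, 30.2, 0.0 m³/s; ΣQ_DR = 766.5 m³/s, peak = 327.7 m³/s.
Runoff depth d = ΣQ_DR·Δt / A = 766.5 × 10800 / (552 km²) = 15.00 mm.
The 1-cm UH is the DRH scaled by (10 mm)/d, so U_p = 327.7 × 10/15.00 = 219 m³/s.

U_p ≈ 219 m³/s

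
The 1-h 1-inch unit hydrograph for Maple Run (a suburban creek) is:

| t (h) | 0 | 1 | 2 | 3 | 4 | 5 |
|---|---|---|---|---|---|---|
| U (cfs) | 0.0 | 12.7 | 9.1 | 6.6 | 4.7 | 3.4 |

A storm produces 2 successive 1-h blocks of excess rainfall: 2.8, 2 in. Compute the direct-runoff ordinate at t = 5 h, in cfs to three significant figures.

By discrete convolution, Q_j = Σ (P_i / 1 in) · U_{j−i}.
At t = 5 h (j=5): Q = (2.8/1)·3.4 + (2/1)·4.7 = 18.9 cfs.

Q ≈ 18.9 cfs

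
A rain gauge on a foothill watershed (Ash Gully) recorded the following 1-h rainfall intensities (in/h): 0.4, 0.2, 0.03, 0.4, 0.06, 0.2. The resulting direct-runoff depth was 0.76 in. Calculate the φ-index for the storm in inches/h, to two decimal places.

Only the 4 blocks with intensity above φ contribute runoff: 0.4, 0.2, 0.4, 0.2 in/h.
Σ(I−φ)·Δt = d  ⇒  (0.4+0.2+0.4+0.2 − 4φ)·1 = 0.76
φ = (1.200 − 0.76/1) / 4 = 0.11 in/h.

φ ≈ 0.11 in/h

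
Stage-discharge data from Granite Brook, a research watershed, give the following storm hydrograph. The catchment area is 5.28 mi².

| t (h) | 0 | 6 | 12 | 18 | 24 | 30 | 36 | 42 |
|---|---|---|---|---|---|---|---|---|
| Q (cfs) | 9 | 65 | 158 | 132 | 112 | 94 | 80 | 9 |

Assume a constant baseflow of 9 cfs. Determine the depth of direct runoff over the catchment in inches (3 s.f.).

Direct runoff: 0.0, 56.0, 149.0, 123.0, 103.0, 85.0, 71.0, 0.0 cfs; ΣQ_DR = 587.0 cfs.
V = ΣQ_DR · Δt = 587.0 × 21600 s = 1.268 × 10^7 ft³.
Over A = 5.28 mi², depth = V / A = 1.03 in.

d ≈ 1.03 in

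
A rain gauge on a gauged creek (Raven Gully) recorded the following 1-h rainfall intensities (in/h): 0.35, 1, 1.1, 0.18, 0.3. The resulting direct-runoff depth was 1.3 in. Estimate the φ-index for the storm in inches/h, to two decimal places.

φ ≈ 0.40 in/h

Only the 2 blocks with intensity above φ contribute runoff: 1, 1.1 in/h.
Σ(I−φ)·Δt = d  ⇒  (1+1.1 − 2φ)·1 = 1.3
φ = (2.100 − 1.3/1) / 2 = 0.40 in/h.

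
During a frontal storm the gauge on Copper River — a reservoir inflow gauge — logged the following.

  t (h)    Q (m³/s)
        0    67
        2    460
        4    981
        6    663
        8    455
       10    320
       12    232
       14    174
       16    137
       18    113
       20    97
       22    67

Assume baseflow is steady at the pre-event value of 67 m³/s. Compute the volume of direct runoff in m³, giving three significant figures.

V ≈ 2.13 × 10^7 m³

Direct-runoff ordinates (Q − Q_b): 0.0, 393.0, 914.0, 596.0, 388.0, 253.0, 165.0, 107.0, 70.0, 46.0, 30.0, 0.0 m³/s.
ΣQ_DR = 2962 m³/s.
With Δt = 2 h = 7200 s, V = ΣQ_DR · Δt = 2962 × 7200 = 2.13 × 10^7 m³.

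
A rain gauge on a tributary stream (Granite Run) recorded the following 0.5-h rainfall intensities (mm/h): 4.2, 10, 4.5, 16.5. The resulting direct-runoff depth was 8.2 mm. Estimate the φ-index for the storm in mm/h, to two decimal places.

Only the 2 blocks with intensity above φ contribute runoff: 10, 16.5 mm/h.
Σ(I−φ)·Δt = d  ⇒  (10+16.5 − 2φ)·0.5 = 8.2
φ = (26.50 − 8.2/0.5) / 2 = 5.05 mm/h.

φ ≈ 5.05 mm/h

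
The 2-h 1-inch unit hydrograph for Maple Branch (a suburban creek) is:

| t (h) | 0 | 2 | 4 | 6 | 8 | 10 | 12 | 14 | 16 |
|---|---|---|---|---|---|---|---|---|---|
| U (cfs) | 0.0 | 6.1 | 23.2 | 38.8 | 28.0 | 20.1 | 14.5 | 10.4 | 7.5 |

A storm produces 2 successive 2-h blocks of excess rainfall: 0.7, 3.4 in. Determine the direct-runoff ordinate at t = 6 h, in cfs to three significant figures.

By discrete convolution, Q_j = Σ (P_i / 1 in) · U_{j−i}.
At t = 6 h (j=3): Q = (0.7/1)·38.8 + (3.4/1)·23.2 = 106 cfs.

Q ≈ 106 cfs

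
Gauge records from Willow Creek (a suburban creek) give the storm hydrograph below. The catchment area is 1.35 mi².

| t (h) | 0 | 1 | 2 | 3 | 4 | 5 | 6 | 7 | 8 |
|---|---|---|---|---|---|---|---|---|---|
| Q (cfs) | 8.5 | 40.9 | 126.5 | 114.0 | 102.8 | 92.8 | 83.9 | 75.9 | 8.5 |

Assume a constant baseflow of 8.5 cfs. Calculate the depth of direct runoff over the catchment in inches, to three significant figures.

Direct runoff: 0.0, 32.4, 118.0, 105.5, 94.3, 84.3, 75.4, 67.4, 0.0 cfs; ΣQ_DR = 577.3 cfs.
V = ΣQ_DR · Δt = 577.3 × 3600 s = 2.078 × 10^6 ft³.
Over A = 1.35 mi², depth = V / A = 0.663 in.

d ≈ 0.663 in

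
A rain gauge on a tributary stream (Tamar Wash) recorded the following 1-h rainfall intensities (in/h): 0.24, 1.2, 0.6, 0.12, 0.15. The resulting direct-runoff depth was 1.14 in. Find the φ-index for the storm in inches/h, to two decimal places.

Only the 2 blocks with intensity above φ contribute runoff: 1.2, 0.6 in/h.
Σ(I−φ)·Δt = d  ⇒  (1.2+0.6 − 2φ)·1 = 1.14
φ = (1.800 − 1.14/1) / 2 = 0.33 in/h.

φ ≈ 0.33 in/h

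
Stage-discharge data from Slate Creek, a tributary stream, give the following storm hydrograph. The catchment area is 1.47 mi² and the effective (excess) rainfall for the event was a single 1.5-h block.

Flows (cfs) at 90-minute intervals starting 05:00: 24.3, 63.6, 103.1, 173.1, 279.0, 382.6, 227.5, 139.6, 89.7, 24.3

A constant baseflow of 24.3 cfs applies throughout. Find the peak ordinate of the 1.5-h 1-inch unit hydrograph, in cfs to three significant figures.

U_p ≈ 179 cfs

Direct runoff: 0.0, 39.3, 78.8, 148.8, 254.7, 358.3, 203.2, 115.3, 65.4, 0.0 cfs; ΣQ_DR = 1264 cfs, peak = 358.3 cfs.
Runoff depth d = ΣQ_DR·Δt / A = 1264 × 5400 / (1.47 mi²) = 1.998 in.
The 1-inch UH is the DRH scaled by (1 in)/d, so U_p = 358.3 × 1/1.998 = 179 cfs.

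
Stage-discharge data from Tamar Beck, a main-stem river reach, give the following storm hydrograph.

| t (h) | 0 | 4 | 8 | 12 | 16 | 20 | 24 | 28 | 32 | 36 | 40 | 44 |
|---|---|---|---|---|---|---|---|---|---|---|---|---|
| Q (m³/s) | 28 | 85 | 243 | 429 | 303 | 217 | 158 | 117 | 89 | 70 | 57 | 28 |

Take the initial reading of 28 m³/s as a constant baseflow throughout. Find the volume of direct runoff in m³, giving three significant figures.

V ≈ 2.14 × 10^7 m³

Direct-runoff ordinates (Q − Q_b): 0.0, 57.0, 215.0, 401.0, 275.0, 189.0, 130.0, 89.0, 61.0, 42.0, 29.0, 0.0 m³/s.
ΣQ_DR = 1488 m³/s.
With Δt = 4 h = 14400 s, V = ΣQ_DR · Δt = 1488 × 14400 = 2.14 × 10^7 m³.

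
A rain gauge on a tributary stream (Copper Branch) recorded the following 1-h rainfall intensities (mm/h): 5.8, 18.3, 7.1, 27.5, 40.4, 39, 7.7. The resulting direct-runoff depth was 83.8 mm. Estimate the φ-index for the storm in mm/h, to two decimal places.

φ ≈ 10.35 mm/h

Only the 4 blocks with intensity above φ contribute runoff: 18.3, 27.5, 40.4, 39 mm/h.
Σ(I−φ)·Δt = d  ⇒  (18.3+27.5+40.4+39 − 4φ)·1 = 83.8
φ = (125.2 − 83.8/1) / 4 = 10.35 mm/h.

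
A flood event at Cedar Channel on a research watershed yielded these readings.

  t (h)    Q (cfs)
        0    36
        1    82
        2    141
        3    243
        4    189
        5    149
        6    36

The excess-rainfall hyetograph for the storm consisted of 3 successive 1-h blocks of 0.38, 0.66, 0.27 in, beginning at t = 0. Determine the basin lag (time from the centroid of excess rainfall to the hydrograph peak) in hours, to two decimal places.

Centroid of excess rainfall: t_c = Σ P_i·t̄_i / ΣP_i = 1.4160 h (block centres at 0.5, 1.5, 2.5 h).
Hydrograph peak occurs at t = 3 h, so basin lag t_L = 3 − 1.4160 = 1.58 h.

t_L ≈ 1.58 h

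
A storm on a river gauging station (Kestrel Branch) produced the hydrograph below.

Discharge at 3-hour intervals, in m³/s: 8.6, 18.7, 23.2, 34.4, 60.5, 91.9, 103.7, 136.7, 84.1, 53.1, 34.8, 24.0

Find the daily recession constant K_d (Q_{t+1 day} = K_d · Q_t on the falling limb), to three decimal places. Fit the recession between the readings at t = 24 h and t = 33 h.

Between t = 24 h and t = 33 h the flow falls from 84.1 to 24.0 m³/s over 3×3 h = 9 h.
Per-interval ratio K = (24.0/84.1)^(1/3) = 0.6584; K_d = K^(24/3) = 0.035.

K_d ≈ 0.035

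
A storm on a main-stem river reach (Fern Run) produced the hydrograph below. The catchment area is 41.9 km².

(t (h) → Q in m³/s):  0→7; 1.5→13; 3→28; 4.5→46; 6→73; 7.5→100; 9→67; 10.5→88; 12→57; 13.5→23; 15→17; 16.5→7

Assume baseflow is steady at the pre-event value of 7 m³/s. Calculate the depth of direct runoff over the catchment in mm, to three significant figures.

d ≈ 57.0 mm

Direct runoff: 0.0, 6.0, 21.0, 39.0, 66.0, 93.0, 60.0, 81.0, 50.0, 16.0, 10.0, 0.0 m³/s; ΣQ_DR = 442.0 m³/s.
V = ΣQ_DR · Δt = 442.0 × 5400 s = 2.387 × 10^6 m³.
Over A = 41.9 km², depth = V / A = 57.0 mm.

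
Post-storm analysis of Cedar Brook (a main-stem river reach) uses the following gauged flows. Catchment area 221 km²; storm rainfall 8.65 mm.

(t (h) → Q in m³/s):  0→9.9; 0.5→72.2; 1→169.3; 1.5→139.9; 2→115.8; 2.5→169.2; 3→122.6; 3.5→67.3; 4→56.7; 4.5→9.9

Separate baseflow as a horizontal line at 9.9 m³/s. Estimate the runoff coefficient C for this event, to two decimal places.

C ≈ 0.79

ΣQ_DR = 833.8 m³/s; V = ΣQ_DR·Δt = 1.501 × 10^6 m³.
Runoff depth d = V / A = 6.791 mm.
C = d / P = 6.791 / 8.65 = 0.79.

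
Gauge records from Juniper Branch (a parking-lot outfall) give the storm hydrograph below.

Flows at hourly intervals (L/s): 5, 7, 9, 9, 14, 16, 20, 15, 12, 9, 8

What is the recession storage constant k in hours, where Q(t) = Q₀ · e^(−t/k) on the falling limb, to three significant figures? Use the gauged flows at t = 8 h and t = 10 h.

On the falling limb, Q drops from 12 to 8 L/s between t = 8 h and t = 10 h (Δt = 2 h).
k = −Δt / ln(Q₂/Q₁) = −2 / ln(8/12) = 4.93 h.

k ≈ 4.93 h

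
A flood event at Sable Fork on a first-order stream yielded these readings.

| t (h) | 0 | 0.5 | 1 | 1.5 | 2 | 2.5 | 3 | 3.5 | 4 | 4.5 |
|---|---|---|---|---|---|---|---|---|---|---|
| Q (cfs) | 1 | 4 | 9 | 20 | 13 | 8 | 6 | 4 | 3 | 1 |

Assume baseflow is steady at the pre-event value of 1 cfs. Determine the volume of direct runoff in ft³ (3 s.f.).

Direct-runoff ordinates (Q − Q_b): 0.0, 3.0, 8.0, 19.0, 12.0, 7.0, 5.0, 3.0, 2.0, 0.0 cfs.
ΣQ_DR = 59.00 cfs.
With Δt = 0.5 h = 1800 s, V = ΣQ_DR · Δt = 59.00 × 1800 = 1.06 × 10^5 ft³.

V ≈ 1.06 × 10^5 ft³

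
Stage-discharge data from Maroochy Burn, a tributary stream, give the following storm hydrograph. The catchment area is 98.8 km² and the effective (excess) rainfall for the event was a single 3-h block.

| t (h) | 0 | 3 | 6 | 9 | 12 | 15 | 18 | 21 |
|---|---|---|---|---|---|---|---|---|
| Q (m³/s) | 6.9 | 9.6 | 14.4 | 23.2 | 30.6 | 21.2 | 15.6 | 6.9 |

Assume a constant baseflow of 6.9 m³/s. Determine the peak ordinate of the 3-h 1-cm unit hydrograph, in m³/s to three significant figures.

U_p ≈ 29.6 m³/s

Direct runoff: 0.0, 2.7, 7.5, 16.3, 23.7, 14.3, 8.7, 0.0 m³/s; ΣQ_DR = 73.20 m³/s, peak = 23.7 m³/s.
Runoff depth d = ΣQ_DR·Δt / A = 73.20 × 10800 / (98.8 km²) = 8.002 mm.
The 1-cm UH is the DRH scaled by (10 mm)/d, so U_p = 23.7 × 10/8.002 = 29.6 m³/s.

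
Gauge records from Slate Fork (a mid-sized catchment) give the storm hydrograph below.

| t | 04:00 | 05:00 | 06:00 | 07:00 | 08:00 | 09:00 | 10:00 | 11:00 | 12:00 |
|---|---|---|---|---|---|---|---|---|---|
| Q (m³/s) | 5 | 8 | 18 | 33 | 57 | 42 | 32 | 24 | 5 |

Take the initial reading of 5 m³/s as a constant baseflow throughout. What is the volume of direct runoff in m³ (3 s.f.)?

V ≈ 6.44 × 10^5 m³

Direct-runoff ordinates (Q − Q_b): 0.0, 3.0, 13.0, 28.0, 52.0, 37.0, 27.0, 19.0, 0.0 m³/s.
ΣQ_DR = 179.0 m³/s.
With Δt = 1 h = 3600 s, V = ΣQ_DR · Δt = 179.0 × 3600 = 6.44 × 10^5 m³.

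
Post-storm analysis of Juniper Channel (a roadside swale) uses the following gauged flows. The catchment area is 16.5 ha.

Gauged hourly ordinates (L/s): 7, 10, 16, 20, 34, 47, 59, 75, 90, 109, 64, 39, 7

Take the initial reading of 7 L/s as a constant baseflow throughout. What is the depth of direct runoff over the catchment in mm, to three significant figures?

Direct runoff: 0.0, 3.0, 9.0, 13.0, 27.0, 40.0, 52.0, 68.0, 83.0, 102.0, 57.0, 32.0, 0.0 L/s; ΣQ_DR = 486.0 L/s.
V = ΣQ_DR · Δt = 486.0 × 3600 s = 1.750 × 10^6 L.
Over A = 16.5 ha, depth = V / A = 10.6 mm.

d ≈ 10.6 mm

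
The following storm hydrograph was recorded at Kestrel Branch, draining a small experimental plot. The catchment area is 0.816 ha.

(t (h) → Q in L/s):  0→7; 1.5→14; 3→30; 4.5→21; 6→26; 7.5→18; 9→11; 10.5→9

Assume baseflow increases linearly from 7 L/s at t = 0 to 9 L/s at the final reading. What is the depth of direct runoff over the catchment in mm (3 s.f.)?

d ≈ 47.6 mm

Direct runoff: 0.00, 6.71, 22.43, 13.14, 17.86, 9.57, 2.29, 0.00 L/s; ΣQ_DR = 72.00 L/s.
V = ΣQ_DR · Δt = 72.00 × 5400 s = 3.888 × 10^5 L.
Over A = 0.816 ha, depth = V / A = 47.6 mm.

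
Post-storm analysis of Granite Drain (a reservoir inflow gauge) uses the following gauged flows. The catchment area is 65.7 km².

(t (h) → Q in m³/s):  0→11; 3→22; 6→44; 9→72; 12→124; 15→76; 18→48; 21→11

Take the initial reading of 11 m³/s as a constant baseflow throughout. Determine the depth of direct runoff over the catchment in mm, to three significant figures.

Direct runoff: 0.0, 11.0, 33.0, 61.0, 113.0, 65.0, 37.0, 0.0 m³/s; ΣQ_DR = 320.0 m³/s.
V = ΣQ_DR · Δt = 320.0 × 10800 s = 3.456 × 10^6 m³.
Over A = 65.7 km², depth = V / A = 52.6 mm.

d ≈ 52.6 mm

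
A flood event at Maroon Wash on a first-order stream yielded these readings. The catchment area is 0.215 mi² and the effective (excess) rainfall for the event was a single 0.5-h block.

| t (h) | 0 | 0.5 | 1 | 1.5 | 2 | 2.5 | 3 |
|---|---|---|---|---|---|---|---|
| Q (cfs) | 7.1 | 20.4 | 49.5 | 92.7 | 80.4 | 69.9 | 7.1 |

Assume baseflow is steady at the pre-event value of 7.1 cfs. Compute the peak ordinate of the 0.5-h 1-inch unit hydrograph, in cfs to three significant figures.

U_p ≈ 85.6 cfs

Direct runoff: 0.0, 13.3, 42.4, 85.6, 73.3, 62.8, 0.0 cfs; ΣQ_DR = 277.4 cfs, peak = 85.6 cfs.
Runoff depth d = ΣQ_DR·Δt / A = 277.4 × 1800 / (0.215 mi²) = 0.9997 in.
The 1-inch UH is the DRH scaled by (1 in)/d, so U_p = 85.6 × 1/0.9997 = 85.6 cfs.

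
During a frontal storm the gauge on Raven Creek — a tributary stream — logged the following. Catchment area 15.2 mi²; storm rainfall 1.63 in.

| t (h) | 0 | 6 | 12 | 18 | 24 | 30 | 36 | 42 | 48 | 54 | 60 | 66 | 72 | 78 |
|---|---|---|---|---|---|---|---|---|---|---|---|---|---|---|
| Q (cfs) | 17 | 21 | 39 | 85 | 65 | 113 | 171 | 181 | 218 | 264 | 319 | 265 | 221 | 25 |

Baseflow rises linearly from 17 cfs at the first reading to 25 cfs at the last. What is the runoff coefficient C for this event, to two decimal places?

C ≈ 0.64

ΣQ_DR = 1710 cfs; V = ΣQ_DR·Δt = 3.694 × 10^7 ft³.
Runoff depth d = V / A = 1.046 in.
C = d / P = 1.046 / 1.63 = 0.64.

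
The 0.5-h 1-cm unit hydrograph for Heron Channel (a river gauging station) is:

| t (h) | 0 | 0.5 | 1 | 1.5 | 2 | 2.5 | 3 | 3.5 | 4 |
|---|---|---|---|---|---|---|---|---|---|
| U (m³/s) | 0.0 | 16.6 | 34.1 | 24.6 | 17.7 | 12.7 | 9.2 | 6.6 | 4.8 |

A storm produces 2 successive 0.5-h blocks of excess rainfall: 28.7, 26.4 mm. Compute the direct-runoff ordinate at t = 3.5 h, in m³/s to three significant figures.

By discrete convolution, Q_j = Σ (P_i / 10 mm) · U_{j−i}.
At t = 3.5 h (j=7): Q = (28.7/10)·6.6 + (26.4/10)·9.2 = 43.2 m³/s.

Q ≈ 43.2 m³/s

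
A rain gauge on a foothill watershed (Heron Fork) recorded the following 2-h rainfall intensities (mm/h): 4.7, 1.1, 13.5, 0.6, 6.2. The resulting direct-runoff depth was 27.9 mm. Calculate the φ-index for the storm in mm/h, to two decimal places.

Only the 3 blocks with intensity above φ contribute runoff: 4.7, 13.5, 6.2 mm/h.
Σ(I−φ)·Δt = d  ⇒  (4.7+13.5+6.2 − 3φ)·2 = 27.9
φ = (24.40 − 27.9/2) / 3 = 3.48 mm/h.

φ ≈ 3.48 mm/h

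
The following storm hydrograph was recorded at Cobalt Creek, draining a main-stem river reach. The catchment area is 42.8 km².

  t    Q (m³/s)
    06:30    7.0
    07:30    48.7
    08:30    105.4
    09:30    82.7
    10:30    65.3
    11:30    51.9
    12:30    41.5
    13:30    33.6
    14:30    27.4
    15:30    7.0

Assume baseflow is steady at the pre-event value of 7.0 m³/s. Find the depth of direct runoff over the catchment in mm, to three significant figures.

d ≈ 33.7 mm

Direct runoff: 0.0, 41.7, 98.4, 75.7, 58.3, 44.9, 34.5, 26.6, 20.4, 0.0 m³/s; ΣQ_DR = 400.5 m³/s.
V = ΣQ_DR · Δt = 400.5 × 3600 s = 1.442 × 10^6 m³.
Over A = 42.8 km², depth = V / A = 33.7 mm.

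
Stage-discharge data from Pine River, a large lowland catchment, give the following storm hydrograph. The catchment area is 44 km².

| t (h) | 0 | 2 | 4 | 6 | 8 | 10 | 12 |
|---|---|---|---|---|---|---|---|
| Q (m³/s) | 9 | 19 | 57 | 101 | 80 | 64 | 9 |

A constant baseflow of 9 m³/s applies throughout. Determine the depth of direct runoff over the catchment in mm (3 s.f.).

d ≈ 45.2 mm

Direct runoff: 0.0, 10.0, 48.0, 92.0, 71.0, 55.0, 0.0 m³/s; ΣQ_DR = 276.0 m³/s.
V = ΣQ_DR · Δt = 276.0 × 7200 s = 1.987 × 10^6 m³.
Over A = 44 km², depth = V / A = 45.2 mm.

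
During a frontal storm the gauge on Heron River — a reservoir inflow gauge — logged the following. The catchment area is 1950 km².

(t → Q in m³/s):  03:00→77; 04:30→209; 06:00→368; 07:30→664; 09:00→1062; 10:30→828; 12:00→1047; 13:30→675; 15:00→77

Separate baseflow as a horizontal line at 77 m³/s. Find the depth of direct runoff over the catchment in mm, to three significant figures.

Direct runoff: 0.0, 132.0, 291.0, 587.0, 985.0, 751.0, 970.0, 598.0, 0.0 m³/s; ΣQ_DR = 4314 m³/s.
V = ΣQ_DR · Δt = 4314 × 5400 s = 2.330 × 10^7 m³.
Over A = 1950 km², depth = V / A = 11.9 mm.

d ≈ 11.9 mm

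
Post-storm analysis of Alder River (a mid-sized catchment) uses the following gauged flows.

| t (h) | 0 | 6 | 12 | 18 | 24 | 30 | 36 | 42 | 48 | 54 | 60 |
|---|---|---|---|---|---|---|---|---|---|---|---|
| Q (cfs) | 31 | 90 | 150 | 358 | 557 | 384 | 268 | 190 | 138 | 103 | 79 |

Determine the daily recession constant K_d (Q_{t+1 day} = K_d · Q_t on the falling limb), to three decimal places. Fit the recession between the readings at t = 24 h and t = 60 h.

K_d ≈ 0.272

Between t = 24 h and t = 60 h the flow falls from 557 to 79 cfs over 6×6 h = 36 h.
Per-interval ratio K = (79/557)^(1/6) = 0.7222; K_d = K^(24/6) = 0.272.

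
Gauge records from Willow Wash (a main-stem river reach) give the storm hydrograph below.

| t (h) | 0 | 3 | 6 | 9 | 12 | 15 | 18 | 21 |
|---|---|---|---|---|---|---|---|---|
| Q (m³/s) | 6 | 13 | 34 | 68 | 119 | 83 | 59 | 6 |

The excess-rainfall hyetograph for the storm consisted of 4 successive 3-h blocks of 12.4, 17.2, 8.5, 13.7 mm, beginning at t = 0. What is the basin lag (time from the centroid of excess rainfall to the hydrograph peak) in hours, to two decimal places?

t_L ≈ 6.14 h

Centroid of excess rainfall: t_c = Σ P_i·t̄_i / ΣP_i = 5.8610 h (block centres at 1.5, 4.5, 7.5, 10.5 h).
Hydrograph peak occurs at t = 12 h, so basin lag t_L = 12 − 5.8610 = 6.14 h.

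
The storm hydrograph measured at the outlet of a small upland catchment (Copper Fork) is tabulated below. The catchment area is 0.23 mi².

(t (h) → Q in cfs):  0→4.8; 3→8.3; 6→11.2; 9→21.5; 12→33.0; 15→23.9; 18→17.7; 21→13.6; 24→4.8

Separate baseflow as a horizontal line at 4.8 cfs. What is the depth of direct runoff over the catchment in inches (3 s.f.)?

d ≈ 1.93 in

Direct runoff: 0.0, 3.5, 6.4, 16.7, 28.2, 19.1, 12.9, 8.8, 0.0 cfs; ΣQ_DR = 95.60 cfs.
V = ΣQ_DR · Δt = 95.60 × 10800 s = 1.032 × 10^6 ft³.
Over A = 0.23 mi², depth = V / A = 1.93 in.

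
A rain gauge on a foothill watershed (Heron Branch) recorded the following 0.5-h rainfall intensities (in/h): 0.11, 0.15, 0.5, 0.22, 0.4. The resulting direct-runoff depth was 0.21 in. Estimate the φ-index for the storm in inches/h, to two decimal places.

φ ≈ 0.24 in/h

Only the 2 blocks with intensity above φ contribute runoff: 0.5, 0.4 in/h.
Σ(I−φ)·Δt = d  ⇒  (0.5+0.4 − 2φ)·0.5 = 0.21
φ = (0.9000 − 0.21/0.5) / 2 = 0.24 in/h.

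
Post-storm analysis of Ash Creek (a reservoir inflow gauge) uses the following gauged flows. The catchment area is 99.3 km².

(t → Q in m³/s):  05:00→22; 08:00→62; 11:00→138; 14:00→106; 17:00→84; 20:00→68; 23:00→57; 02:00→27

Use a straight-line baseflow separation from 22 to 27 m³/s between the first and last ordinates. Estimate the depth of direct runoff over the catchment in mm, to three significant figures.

d ≈ 40.0 mm

Direct runoff: 0.00, 39.29, 114.57, 81.86, 59.14, 42.43, 30.71, 0.00 m³/s; ΣQ_DR = 368.0 m³/s.
V = ΣQ_DR · Δt = 368.0 × 10800 s = 3.974 × 10^6 m³.
Over A = 99.3 km², depth = V / A = 40.0 mm.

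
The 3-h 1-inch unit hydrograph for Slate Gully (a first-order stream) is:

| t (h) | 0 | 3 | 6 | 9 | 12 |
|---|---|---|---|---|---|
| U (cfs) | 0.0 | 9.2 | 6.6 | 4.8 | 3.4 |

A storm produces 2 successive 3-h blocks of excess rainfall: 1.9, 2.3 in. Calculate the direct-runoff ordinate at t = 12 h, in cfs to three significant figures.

By discrete convolution, Q_j = Σ (P_i / 1 in) · U_{j−i}.
At t = 12 h (j=4): Q = (1.9/1)·3.4 + (2.3/1)·4.8 = 17.5 cfs.

Q ≈ 17.5 cfs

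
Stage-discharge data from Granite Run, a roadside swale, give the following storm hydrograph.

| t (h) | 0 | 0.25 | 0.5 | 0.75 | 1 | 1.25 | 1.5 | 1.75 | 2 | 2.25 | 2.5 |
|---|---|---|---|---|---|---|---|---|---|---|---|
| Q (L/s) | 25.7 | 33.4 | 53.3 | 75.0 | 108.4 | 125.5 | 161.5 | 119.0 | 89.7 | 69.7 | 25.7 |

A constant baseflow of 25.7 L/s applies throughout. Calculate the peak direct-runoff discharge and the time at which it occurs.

Q_p = 135.8 L/s at t = 1.5 h

Subtracting baseflow gives direct-runoff ordinates: 0.0, 7.7, 27.6, 49.3, 82.7, 99.8, 135.8, 93.3, 64.0, 44.0, 0.0 L/s.
The maximum is 135.8 L/s, occurring at the reading for t = 1.5 h.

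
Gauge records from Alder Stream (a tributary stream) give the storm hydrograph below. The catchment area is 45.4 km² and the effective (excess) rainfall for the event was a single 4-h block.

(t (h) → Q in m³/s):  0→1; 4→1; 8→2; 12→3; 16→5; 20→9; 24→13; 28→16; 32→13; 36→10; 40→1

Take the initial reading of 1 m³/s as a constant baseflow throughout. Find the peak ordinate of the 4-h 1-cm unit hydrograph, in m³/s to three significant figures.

U_p ≈ 7.51 m³/s

Direct runoff: 0.0, 0.0, 1.0, 2.0, 4.0, 8.0, 12.0, 15.0, 12.0, 9.0, 0.0 m³/s; ΣQ_DR = 63.00 m³/s, peak = 15.0 m³/s.
Runoff depth d = ΣQ_DR·Δt / A = 63.00 × 14400 / (45.4 km²) = 19.98 mm.
The 1-cm UH is the DRH scaled by (10 mm)/d, so U_p = 15.0 × 10/19.98 = 7.51 m³/s.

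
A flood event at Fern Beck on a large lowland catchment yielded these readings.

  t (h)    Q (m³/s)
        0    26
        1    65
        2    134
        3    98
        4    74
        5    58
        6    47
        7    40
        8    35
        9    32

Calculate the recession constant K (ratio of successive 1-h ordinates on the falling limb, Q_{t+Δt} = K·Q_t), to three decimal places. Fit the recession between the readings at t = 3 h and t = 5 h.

K ≈ 0.769

Using the recession-limb readings at t = 3 h and t = 5 h: Q falls from 98 to 58 m³/s over 2 intervals.
K = (Q₂/Q₁)^(1/2) = (58/98)^(1/2) = 0.769.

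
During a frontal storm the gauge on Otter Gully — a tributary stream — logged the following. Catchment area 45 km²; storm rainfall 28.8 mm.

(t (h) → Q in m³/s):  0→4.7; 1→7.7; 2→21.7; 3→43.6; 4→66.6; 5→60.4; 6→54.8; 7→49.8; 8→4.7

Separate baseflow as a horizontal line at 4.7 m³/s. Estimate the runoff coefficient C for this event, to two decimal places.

C ≈ 0.75

ΣQ_DR = 271.7 m³/s; V = ΣQ_DR·Δt = 9.781 × 10^5 m³.
Runoff depth d = V / A = 21.74 mm.
C = d / P = 21.74 / 28.8 = 0.75.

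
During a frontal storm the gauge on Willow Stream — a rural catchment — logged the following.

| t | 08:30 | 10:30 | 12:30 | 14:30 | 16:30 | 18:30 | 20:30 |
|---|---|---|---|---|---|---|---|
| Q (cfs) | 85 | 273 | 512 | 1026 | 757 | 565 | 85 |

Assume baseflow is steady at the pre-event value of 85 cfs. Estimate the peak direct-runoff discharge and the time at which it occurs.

Q_p = 941.0 cfs at t = 14:30

Subtracting baseflow gives direct-runoff ordinates: 0.0, 188.0, 427.0, 941.0, 672.0, 480.0, 0.0 cfs.
The maximum is 941.0 cfs, occurring at the reading for t = 14:30.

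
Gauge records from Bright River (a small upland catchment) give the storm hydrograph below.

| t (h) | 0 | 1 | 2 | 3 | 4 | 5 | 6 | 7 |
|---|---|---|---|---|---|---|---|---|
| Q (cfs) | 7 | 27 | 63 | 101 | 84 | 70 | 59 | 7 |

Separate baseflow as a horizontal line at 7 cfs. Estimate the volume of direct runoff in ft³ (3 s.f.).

Direct-runoff ordinates (Q − Q_b): 0.0, 20.0, 56.0, 94.0, 77.0, 63.0, 52.0, 0.0 cfs.
ΣQ_DR = 362.0 cfs.
With Δt = 1 h = 3600 s, V = ΣQ_DR · Δt = 362.0 × 3600 = 1.30 × 10^6 ft³.

V ≈ 1.30 × 10^6 ft³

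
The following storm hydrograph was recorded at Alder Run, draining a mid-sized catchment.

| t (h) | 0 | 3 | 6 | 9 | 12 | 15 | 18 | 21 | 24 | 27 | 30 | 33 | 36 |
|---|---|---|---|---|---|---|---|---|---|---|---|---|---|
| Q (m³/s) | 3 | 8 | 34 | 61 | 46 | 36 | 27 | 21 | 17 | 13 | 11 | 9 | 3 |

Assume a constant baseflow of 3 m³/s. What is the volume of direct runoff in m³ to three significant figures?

Direct-runoff ordinates (Q − Q_b): 0.0, 5.0, 31.0, 58.0, 43.0, 33.0, 24.0, 18.0, 14.0, 10.0, 8.0, 6.0, 0.0 m³/s.
ΣQ_DR = 250.0 m³/s.
With Δt = 3 h = 10800 s, V = ΣQ_DR · Δt = 250.0 × 10800 = 2.70 × 10^6 m³.

V ≈ 2.70 × 10^6 m³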